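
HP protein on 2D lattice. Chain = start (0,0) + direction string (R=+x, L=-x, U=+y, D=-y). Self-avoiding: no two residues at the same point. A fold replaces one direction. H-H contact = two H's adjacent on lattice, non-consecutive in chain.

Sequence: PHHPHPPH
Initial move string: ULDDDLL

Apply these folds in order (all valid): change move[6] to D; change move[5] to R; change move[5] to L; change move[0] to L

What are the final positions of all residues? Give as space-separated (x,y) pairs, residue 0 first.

Initial moves: ULDDDLL
Fold: move[6]->D => ULDDDLD (positions: [(0, 0), (0, 1), (-1, 1), (-1, 0), (-1, -1), (-1, -2), (-2, -2), (-2, -3)])
Fold: move[5]->R => ULDDDRD (positions: [(0, 0), (0, 1), (-1, 1), (-1, 0), (-1, -1), (-1, -2), (0, -2), (0, -3)])
Fold: move[5]->L => ULDDDLD (positions: [(0, 0), (0, 1), (-1, 1), (-1, 0), (-1, -1), (-1, -2), (-2, -2), (-2, -3)])
Fold: move[0]->L => LLDDDLD (positions: [(0, 0), (-1, 0), (-2, 0), (-2, -1), (-2, -2), (-2, -3), (-3, -3), (-3, -4)])

Answer: (0,0) (-1,0) (-2,0) (-2,-1) (-2,-2) (-2,-3) (-3,-3) (-3,-4)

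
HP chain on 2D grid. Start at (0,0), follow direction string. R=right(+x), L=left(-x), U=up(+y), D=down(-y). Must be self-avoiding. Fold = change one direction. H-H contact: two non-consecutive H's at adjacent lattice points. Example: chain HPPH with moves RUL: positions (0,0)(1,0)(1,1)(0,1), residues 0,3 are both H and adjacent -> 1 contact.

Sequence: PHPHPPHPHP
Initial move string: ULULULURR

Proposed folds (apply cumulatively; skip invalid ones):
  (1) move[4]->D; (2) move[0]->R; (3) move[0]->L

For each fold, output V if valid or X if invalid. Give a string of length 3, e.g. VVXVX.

Initial: ULULULURR -> [(0, 0), (0, 1), (-1, 1), (-1, 2), (-2, 2), (-2, 3), (-3, 3), (-3, 4), (-2, 4), (-1, 4)]
Fold 1: move[4]->D => ULULDLURR INVALID (collision), skipped
Fold 2: move[0]->R => RLULULURR INVALID (collision), skipped
Fold 3: move[0]->L => LLULULURR VALID

Answer: XXV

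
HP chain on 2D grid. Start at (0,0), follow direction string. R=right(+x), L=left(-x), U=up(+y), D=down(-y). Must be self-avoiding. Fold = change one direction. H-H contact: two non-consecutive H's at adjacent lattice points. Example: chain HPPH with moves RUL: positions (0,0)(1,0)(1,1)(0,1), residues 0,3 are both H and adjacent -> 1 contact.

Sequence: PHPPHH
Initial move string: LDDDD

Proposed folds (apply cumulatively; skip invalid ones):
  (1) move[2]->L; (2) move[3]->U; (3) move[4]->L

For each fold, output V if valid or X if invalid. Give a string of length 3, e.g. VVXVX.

Initial: LDDDD -> [(0, 0), (-1, 0), (-1, -1), (-1, -2), (-1, -3), (-1, -4)]
Fold 1: move[2]->L => LDLDD VALID
Fold 2: move[3]->U => LDLUD INVALID (collision), skipped
Fold 3: move[4]->L => LDLDL VALID

Answer: VXV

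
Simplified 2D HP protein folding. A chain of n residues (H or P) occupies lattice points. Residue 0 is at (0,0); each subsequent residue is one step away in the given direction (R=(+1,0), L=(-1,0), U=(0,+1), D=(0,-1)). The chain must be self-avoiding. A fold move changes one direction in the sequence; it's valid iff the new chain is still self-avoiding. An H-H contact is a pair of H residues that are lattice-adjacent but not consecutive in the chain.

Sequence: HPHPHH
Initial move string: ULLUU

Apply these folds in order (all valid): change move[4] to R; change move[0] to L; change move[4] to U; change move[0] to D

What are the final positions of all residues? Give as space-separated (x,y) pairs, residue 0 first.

Answer: (0,0) (0,-1) (-1,-1) (-2,-1) (-2,0) (-2,1)

Derivation:
Initial moves: ULLUU
Fold: move[4]->R => ULLUR (positions: [(0, 0), (0, 1), (-1, 1), (-2, 1), (-2, 2), (-1, 2)])
Fold: move[0]->L => LLLUR (positions: [(0, 0), (-1, 0), (-2, 0), (-3, 0), (-3, 1), (-2, 1)])
Fold: move[4]->U => LLLUU (positions: [(0, 0), (-1, 0), (-2, 0), (-3, 0), (-3, 1), (-3, 2)])
Fold: move[0]->D => DLLUU (positions: [(0, 0), (0, -1), (-1, -1), (-2, -1), (-2, 0), (-2, 1)])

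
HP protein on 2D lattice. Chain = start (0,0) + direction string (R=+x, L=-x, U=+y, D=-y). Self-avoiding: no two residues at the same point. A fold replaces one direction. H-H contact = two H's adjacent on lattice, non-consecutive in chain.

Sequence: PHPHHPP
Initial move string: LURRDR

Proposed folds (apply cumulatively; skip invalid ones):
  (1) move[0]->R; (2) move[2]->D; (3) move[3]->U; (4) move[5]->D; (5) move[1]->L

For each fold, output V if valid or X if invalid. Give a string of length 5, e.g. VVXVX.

Initial: LURRDR -> [(0, 0), (-1, 0), (-1, 1), (0, 1), (1, 1), (1, 0), (2, 0)]
Fold 1: move[0]->R => RURRDR VALID
Fold 2: move[2]->D => RUDRDR INVALID (collision), skipped
Fold 3: move[3]->U => RURUDR INVALID (collision), skipped
Fold 4: move[5]->D => RURRDD VALID
Fold 5: move[1]->L => RLRRDD INVALID (collision), skipped

Answer: VXXVX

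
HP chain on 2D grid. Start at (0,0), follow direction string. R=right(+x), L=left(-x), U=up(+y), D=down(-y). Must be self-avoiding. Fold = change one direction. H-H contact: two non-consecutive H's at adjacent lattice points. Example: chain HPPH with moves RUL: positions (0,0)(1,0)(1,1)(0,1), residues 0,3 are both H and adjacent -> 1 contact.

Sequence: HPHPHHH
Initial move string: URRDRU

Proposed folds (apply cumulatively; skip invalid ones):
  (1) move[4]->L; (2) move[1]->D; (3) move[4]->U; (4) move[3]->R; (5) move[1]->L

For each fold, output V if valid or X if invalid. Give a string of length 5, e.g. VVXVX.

Answer: XXXVX

Derivation:
Initial: URRDRU -> [(0, 0), (0, 1), (1, 1), (2, 1), (2, 0), (3, 0), (3, 1)]
Fold 1: move[4]->L => URRDLU INVALID (collision), skipped
Fold 2: move[1]->D => UDRDRU INVALID (collision), skipped
Fold 3: move[4]->U => URRDUU INVALID (collision), skipped
Fold 4: move[3]->R => URRRRU VALID
Fold 5: move[1]->L => ULRRRU INVALID (collision), skipped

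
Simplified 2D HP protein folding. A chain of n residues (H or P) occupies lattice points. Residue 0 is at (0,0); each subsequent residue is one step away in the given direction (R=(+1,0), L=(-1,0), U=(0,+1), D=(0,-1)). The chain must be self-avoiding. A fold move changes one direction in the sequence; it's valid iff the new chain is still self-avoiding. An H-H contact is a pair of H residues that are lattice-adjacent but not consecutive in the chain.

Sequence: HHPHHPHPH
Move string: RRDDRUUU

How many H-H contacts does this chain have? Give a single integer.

Answer: 1

Derivation:
Positions: [(0, 0), (1, 0), (2, 0), (2, -1), (2, -2), (3, -2), (3, -1), (3, 0), (3, 1)]
H-H contact: residue 3 @(2,-1) - residue 6 @(3, -1)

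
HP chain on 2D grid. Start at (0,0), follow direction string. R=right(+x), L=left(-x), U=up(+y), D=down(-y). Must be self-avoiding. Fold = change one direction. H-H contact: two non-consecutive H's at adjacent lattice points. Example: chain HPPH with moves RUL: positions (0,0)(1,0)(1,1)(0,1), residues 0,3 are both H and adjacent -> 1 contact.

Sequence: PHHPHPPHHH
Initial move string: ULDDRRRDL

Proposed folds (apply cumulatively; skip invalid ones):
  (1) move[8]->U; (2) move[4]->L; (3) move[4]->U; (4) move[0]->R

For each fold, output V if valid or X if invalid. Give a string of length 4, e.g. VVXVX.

Initial: ULDDRRRDL -> [(0, 0), (0, 1), (-1, 1), (-1, 0), (-1, -1), (0, -1), (1, -1), (2, -1), (2, -2), (1, -2)]
Fold 1: move[8]->U => ULDDRRRDU INVALID (collision), skipped
Fold 2: move[4]->L => ULDDLRRDL INVALID (collision), skipped
Fold 3: move[4]->U => ULDDURRDL INVALID (collision), skipped
Fold 4: move[0]->R => RLDDRRRDL INVALID (collision), skipped

Answer: XXXX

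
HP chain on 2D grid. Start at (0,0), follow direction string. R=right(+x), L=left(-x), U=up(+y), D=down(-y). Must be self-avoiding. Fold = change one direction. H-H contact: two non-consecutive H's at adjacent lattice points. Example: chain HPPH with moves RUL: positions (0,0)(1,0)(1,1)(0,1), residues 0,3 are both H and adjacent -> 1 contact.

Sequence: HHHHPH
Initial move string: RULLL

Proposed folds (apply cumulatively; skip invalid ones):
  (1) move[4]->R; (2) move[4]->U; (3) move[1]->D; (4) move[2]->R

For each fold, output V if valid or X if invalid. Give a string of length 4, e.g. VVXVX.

Answer: XVVX

Derivation:
Initial: RULLL -> [(0, 0), (1, 0), (1, 1), (0, 1), (-1, 1), (-2, 1)]
Fold 1: move[4]->R => RULLR INVALID (collision), skipped
Fold 2: move[4]->U => RULLU VALID
Fold 3: move[1]->D => RDLLU VALID
Fold 4: move[2]->R => RDRLU INVALID (collision), skipped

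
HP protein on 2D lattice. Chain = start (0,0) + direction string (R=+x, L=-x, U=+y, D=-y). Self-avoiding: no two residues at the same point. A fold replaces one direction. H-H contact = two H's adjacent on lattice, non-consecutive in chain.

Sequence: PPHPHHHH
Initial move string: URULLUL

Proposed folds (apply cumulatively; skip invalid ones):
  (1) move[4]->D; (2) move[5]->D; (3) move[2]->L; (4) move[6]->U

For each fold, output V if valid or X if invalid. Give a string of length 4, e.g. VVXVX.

Initial: URULLUL -> [(0, 0), (0, 1), (1, 1), (1, 2), (0, 2), (-1, 2), (-1, 3), (-2, 3)]
Fold 1: move[4]->D => URULDUL INVALID (collision), skipped
Fold 2: move[5]->D => URULLDL VALID
Fold 3: move[2]->L => URLLLDL INVALID (collision), skipped
Fold 4: move[6]->U => URULLDU INVALID (collision), skipped

Answer: XVXX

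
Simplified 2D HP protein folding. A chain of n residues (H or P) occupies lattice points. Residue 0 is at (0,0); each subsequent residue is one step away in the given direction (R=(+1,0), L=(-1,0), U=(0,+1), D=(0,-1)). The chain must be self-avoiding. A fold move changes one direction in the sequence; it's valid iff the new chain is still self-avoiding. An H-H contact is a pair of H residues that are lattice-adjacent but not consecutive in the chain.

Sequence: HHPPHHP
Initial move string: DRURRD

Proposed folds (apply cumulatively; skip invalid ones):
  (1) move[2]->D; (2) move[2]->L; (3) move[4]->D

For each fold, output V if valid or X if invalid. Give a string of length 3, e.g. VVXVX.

Answer: VXV

Derivation:
Initial: DRURRD -> [(0, 0), (0, -1), (1, -1), (1, 0), (2, 0), (3, 0), (3, -1)]
Fold 1: move[2]->D => DRDRRD VALID
Fold 2: move[2]->L => DRLRRD INVALID (collision), skipped
Fold 3: move[4]->D => DRDRDD VALID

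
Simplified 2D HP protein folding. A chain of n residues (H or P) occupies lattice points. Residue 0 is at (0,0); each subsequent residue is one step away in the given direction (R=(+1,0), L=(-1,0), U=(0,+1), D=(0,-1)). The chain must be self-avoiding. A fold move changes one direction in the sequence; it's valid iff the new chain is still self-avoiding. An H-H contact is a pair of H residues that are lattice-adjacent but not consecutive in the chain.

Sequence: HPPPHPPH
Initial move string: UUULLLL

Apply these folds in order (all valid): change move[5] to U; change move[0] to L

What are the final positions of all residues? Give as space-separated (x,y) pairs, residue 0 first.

Initial moves: UUULLLL
Fold: move[5]->U => UUULLUL (positions: [(0, 0), (0, 1), (0, 2), (0, 3), (-1, 3), (-2, 3), (-2, 4), (-3, 4)])
Fold: move[0]->L => LUULLUL (positions: [(0, 0), (-1, 0), (-1, 1), (-1, 2), (-2, 2), (-3, 2), (-3, 3), (-4, 3)])

Answer: (0,0) (-1,0) (-1,1) (-1,2) (-2,2) (-3,2) (-3,3) (-4,3)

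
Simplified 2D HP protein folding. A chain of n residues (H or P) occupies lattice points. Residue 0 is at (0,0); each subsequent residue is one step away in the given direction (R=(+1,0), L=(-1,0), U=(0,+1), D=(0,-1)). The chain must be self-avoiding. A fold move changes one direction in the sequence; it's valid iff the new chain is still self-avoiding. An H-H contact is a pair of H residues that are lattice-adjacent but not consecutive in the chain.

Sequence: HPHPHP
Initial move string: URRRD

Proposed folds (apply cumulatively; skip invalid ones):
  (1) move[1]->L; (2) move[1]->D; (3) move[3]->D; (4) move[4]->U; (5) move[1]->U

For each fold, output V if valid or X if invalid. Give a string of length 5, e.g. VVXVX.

Answer: XXVXV

Derivation:
Initial: URRRD -> [(0, 0), (0, 1), (1, 1), (2, 1), (3, 1), (3, 0)]
Fold 1: move[1]->L => ULRRD INVALID (collision), skipped
Fold 2: move[1]->D => UDRRD INVALID (collision), skipped
Fold 3: move[3]->D => URRDD VALID
Fold 4: move[4]->U => URRDU INVALID (collision), skipped
Fold 5: move[1]->U => UURDD VALID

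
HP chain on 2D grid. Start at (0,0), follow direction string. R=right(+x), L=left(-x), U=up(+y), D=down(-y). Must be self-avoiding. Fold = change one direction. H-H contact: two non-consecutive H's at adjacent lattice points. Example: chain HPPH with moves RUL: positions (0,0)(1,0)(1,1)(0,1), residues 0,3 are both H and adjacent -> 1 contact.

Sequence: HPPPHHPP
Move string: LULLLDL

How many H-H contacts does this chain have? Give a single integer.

Positions: [(0, 0), (-1, 0), (-1, 1), (-2, 1), (-3, 1), (-4, 1), (-4, 0), (-5, 0)]
No H-H contacts found.

Answer: 0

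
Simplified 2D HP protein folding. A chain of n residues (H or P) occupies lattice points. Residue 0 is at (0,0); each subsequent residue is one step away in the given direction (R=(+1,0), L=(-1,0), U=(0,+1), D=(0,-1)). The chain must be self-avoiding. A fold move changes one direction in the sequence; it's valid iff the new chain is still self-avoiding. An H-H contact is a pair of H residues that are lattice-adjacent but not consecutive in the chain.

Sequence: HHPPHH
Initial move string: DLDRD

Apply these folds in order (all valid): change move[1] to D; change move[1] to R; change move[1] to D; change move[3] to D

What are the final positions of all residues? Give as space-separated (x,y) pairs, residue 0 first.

Initial moves: DLDRD
Fold: move[1]->D => DDDRD (positions: [(0, 0), (0, -1), (0, -2), (0, -3), (1, -3), (1, -4)])
Fold: move[1]->R => DRDRD (positions: [(0, 0), (0, -1), (1, -1), (1, -2), (2, -2), (2, -3)])
Fold: move[1]->D => DDDRD (positions: [(0, 0), (0, -1), (0, -2), (0, -3), (1, -3), (1, -4)])
Fold: move[3]->D => DDDDD (positions: [(0, 0), (0, -1), (0, -2), (0, -3), (0, -4), (0, -5)])

Answer: (0,0) (0,-1) (0,-2) (0,-3) (0,-4) (0,-5)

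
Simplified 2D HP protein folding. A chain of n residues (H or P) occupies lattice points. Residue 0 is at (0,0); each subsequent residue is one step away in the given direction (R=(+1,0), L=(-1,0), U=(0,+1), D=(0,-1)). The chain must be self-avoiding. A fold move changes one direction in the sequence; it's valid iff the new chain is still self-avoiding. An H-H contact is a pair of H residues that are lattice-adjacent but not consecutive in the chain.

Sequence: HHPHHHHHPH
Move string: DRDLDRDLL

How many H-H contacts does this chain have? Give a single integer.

Answer: 2

Derivation:
Positions: [(0, 0), (0, -1), (1, -1), (1, -2), (0, -2), (0, -3), (1, -3), (1, -4), (0, -4), (-1, -4)]
H-H contact: residue 1 @(0,-1) - residue 4 @(0, -2)
H-H contact: residue 3 @(1,-2) - residue 6 @(1, -3)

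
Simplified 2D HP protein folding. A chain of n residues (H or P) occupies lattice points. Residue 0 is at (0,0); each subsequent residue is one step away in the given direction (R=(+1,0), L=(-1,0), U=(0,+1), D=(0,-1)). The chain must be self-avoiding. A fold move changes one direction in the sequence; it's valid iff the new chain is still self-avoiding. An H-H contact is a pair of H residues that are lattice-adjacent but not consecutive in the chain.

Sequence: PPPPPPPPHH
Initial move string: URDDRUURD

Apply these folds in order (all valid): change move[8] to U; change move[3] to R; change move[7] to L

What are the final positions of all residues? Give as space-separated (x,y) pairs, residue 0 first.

Answer: (0,0) (0,1) (1,1) (1,0) (2,0) (3,0) (3,1) (3,2) (2,2) (2,3)

Derivation:
Initial moves: URDDRUURD
Fold: move[8]->U => URDDRUURU (positions: [(0, 0), (0, 1), (1, 1), (1, 0), (1, -1), (2, -1), (2, 0), (2, 1), (3, 1), (3, 2)])
Fold: move[3]->R => URDRRUURU (positions: [(0, 0), (0, 1), (1, 1), (1, 0), (2, 0), (3, 0), (3, 1), (3, 2), (4, 2), (4, 3)])
Fold: move[7]->L => URDRRUULU (positions: [(0, 0), (0, 1), (1, 1), (1, 0), (2, 0), (3, 0), (3, 1), (3, 2), (2, 2), (2, 3)])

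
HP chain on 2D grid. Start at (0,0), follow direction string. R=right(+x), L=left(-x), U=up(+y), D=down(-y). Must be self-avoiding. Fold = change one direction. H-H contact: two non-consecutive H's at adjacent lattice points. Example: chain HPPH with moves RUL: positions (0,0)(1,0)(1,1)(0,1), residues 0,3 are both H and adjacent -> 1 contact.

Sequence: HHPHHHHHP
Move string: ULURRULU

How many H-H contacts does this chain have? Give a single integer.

Positions: [(0, 0), (0, 1), (-1, 1), (-1, 2), (0, 2), (1, 2), (1, 3), (0, 3), (0, 4)]
H-H contact: residue 1 @(0,1) - residue 4 @(0, 2)
H-H contact: residue 4 @(0,2) - residue 7 @(0, 3)

Answer: 2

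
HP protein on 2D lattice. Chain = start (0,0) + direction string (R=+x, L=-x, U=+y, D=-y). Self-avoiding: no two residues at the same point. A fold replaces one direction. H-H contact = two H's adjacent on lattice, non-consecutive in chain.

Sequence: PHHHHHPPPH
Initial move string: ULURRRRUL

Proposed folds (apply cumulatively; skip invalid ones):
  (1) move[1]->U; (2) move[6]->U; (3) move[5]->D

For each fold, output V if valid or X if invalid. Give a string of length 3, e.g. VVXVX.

Answer: VVX

Derivation:
Initial: ULURRRRUL -> [(0, 0), (0, 1), (-1, 1), (-1, 2), (0, 2), (1, 2), (2, 2), (3, 2), (3, 3), (2, 3)]
Fold 1: move[1]->U => UUURRRRUL VALID
Fold 2: move[6]->U => UUURRRUUL VALID
Fold 3: move[5]->D => UUURRDUUL INVALID (collision), skipped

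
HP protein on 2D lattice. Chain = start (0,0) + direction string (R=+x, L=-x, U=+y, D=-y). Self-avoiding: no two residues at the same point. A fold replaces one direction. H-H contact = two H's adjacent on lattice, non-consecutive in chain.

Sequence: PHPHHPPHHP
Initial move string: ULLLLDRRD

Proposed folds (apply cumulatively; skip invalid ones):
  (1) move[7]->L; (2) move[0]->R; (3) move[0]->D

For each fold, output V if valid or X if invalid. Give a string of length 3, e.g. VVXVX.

Answer: XXV

Derivation:
Initial: ULLLLDRRD -> [(0, 0), (0, 1), (-1, 1), (-2, 1), (-3, 1), (-4, 1), (-4, 0), (-3, 0), (-2, 0), (-2, -1)]
Fold 1: move[7]->L => ULLLLDRLD INVALID (collision), skipped
Fold 2: move[0]->R => RLLLLDRRD INVALID (collision), skipped
Fold 3: move[0]->D => DLLLLDRRD VALID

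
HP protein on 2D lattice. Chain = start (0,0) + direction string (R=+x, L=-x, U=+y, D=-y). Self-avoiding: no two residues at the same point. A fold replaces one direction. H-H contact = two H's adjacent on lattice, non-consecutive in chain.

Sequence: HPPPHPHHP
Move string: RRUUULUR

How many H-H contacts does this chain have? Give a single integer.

Answer: 0

Derivation:
Positions: [(0, 0), (1, 0), (2, 0), (2, 1), (2, 2), (2, 3), (1, 3), (1, 4), (2, 4)]
No H-H contacts found.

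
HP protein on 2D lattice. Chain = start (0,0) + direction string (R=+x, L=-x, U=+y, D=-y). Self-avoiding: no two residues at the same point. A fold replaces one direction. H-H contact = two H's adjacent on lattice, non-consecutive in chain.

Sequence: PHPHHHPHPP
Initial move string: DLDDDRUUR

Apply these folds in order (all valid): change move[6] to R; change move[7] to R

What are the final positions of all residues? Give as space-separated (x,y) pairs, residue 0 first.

Answer: (0,0) (0,-1) (-1,-1) (-1,-2) (-1,-3) (-1,-4) (0,-4) (1,-4) (2,-4) (3,-4)

Derivation:
Initial moves: DLDDDRUUR
Fold: move[6]->R => DLDDDRRUR (positions: [(0, 0), (0, -1), (-1, -1), (-1, -2), (-1, -3), (-1, -4), (0, -4), (1, -4), (1, -3), (2, -3)])
Fold: move[7]->R => DLDDDRRRR (positions: [(0, 0), (0, -1), (-1, -1), (-1, -2), (-1, -3), (-1, -4), (0, -4), (1, -4), (2, -4), (3, -4)])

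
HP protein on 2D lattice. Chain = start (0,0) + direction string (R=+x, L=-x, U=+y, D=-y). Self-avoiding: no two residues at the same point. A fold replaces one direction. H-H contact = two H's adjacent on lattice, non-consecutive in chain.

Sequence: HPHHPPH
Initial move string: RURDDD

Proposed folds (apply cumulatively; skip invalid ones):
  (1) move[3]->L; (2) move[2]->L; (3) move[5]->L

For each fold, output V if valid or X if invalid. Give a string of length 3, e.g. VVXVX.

Answer: XXV

Derivation:
Initial: RURDDD -> [(0, 0), (1, 0), (1, 1), (2, 1), (2, 0), (2, -1), (2, -2)]
Fold 1: move[3]->L => RURLDD INVALID (collision), skipped
Fold 2: move[2]->L => RULDDD INVALID (collision), skipped
Fold 3: move[5]->L => RURDDL VALID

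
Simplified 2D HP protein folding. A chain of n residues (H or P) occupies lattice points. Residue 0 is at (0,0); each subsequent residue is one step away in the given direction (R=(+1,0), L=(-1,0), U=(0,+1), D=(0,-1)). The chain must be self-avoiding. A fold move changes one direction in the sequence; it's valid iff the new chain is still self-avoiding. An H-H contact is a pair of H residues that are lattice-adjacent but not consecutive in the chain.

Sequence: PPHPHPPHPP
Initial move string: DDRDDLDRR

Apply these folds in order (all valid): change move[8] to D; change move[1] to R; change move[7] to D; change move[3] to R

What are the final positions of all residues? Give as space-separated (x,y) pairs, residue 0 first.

Initial moves: DDRDDLDRR
Fold: move[8]->D => DDRDDLDRD (positions: [(0, 0), (0, -1), (0, -2), (1, -2), (1, -3), (1, -4), (0, -4), (0, -5), (1, -5), (1, -6)])
Fold: move[1]->R => DRRDDLDRD (positions: [(0, 0), (0, -1), (1, -1), (2, -1), (2, -2), (2, -3), (1, -3), (1, -4), (2, -4), (2, -5)])
Fold: move[7]->D => DRRDDLDDD (positions: [(0, 0), (0, -1), (1, -1), (2, -1), (2, -2), (2, -3), (1, -3), (1, -4), (1, -5), (1, -6)])
Fold: move[3]->R => DRRRDLDDD (positions: [(0, 0), (0, -1), (1, -1), (2, -1), (3, -1), (3, -2), (2, -2), (2, -3), (2, -4), (2, -5)])

Answer: (0,0) (0,-1) (1,-1) (2,-1) (3,-1) (3,-2) (2,-2) (2,-3) (2,-4) (2,-5)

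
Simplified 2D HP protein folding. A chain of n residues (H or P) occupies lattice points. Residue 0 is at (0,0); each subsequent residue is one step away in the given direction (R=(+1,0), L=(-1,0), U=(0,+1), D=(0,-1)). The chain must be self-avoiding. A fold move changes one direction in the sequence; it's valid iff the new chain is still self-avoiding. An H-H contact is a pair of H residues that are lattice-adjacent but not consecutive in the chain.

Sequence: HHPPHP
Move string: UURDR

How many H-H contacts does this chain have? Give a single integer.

Positions: [(0, 0), (0, 1), (0, 2), (1, 2), (1, 1), (2, 1)]
H-H contact: residue 1 @(0,1) - residue 4 @(1, 1)

Answer: 1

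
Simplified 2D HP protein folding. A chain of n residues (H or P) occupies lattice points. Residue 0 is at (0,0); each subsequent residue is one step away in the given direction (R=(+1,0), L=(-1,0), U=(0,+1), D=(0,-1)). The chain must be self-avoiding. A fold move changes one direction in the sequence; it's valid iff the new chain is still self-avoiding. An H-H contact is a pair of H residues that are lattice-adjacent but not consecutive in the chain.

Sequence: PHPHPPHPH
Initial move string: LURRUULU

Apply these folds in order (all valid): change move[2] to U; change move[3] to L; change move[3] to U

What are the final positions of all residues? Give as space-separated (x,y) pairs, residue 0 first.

Answer: (0,0) (-1,0) (-1,1) (-1,2) (-1,3) (-1,4) (-1,5) (-2,5) (-2,6)

Derivation:
Initial moves: LURRUULU
Fold: move[2]->U => LUURUULU (positions: [(0, 0), (-1, 0), (-1, 1), (-1, 2), (0, 2), (0, 3), (0, 4), (-1, 4), (-1, 5)])
Fold: move[3]->L => LUULUULU (positions: [(0, 0), (-1, 0), (-1, 1), (-1, 2), (-2, 2), (-2, 3), (-2, 4), (-3, 4), (-3, 5)])
Fold: move[3]->U => LUUUUULU (positions: [(0, 0), (-1, 0), (-1, 1), (-1, 2), (-1, 3), (-1, 4), (-1, 5), (-2, 5), (-2, 6)])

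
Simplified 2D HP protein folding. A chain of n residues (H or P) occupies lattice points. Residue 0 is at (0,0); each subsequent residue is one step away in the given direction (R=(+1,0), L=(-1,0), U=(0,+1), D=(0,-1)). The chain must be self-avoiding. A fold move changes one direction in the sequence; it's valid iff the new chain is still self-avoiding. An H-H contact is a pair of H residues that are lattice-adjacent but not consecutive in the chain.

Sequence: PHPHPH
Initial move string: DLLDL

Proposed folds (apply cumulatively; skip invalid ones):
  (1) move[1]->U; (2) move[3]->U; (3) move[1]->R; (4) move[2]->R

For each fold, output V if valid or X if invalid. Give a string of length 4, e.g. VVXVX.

Initial: DLLDL -> [(0, 0), (0, -1), (-1, -1), (-2, -1), (-2, -2), (-3, -2)]
Fold 1: move[1]->U => DULDL INVALID (collision), skipped
Fold 2: move[3]->U => DLLUL VALID
Fold 3: move[1]->R => DRLUL INVALID (collision), skipped
Fold 4: move[2]->R => DLRUL INVALID (collision), skipped

Answer: XVXX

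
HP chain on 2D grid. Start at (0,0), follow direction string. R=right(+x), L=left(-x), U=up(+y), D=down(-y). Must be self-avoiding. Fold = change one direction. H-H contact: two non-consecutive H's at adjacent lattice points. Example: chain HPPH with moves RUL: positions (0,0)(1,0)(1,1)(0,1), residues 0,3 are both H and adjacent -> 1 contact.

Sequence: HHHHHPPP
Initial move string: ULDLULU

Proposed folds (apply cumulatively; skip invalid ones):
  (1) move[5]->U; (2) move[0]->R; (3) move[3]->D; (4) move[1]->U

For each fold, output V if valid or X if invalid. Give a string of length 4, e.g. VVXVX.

Answer: VXXX

Derivation:
Initial: ULDLULU -> [(0, 0), (0, 1), (-1, 1), (-1, 0), (-2, 0), (-2, 1), (-3, 1), (-3, 2)]
Fold 1: move[5]->U => ULDLUUU VALID
Fold 2: move[0]->R => RLDLUUU INVALID (collision), skipped
Fold 3: move[3]->D => ULDDUUU INVALID (collision), skipped
Fold 4: move[1]->U => UUDLUUU INVALID (collision), skipped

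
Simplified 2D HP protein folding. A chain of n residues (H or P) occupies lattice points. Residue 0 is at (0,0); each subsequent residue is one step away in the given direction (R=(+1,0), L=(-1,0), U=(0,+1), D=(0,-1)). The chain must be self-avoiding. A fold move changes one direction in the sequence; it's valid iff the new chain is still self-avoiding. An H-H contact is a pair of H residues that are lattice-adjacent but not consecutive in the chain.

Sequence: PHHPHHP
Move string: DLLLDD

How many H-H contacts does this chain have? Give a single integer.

Positions: [(0, 0), (0, -1), (-1, -1), (-2, -1), (-3, -1), (-3, -2), (-3, -3)]
No H-H contacts found.

Answer: 0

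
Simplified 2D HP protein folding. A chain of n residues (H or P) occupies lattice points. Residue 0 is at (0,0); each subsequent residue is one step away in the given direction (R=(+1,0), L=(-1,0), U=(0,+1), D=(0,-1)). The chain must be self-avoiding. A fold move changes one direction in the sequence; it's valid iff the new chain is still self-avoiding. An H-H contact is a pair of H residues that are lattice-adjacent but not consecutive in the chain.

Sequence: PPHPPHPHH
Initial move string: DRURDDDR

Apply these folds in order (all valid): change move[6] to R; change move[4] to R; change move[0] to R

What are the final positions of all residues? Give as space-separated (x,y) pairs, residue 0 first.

Initial moves: DRURDDDR
Fold: move[6]->R => DRURDDRR (positions: [(0, 0), (0, -1), (1, -1), (1, 0), (2, 0), (2, -1), (2, -2), (3, -2), (4, -2)])
Fold: move[4]->R => DRURRDRR (positions: [(0, 0), (0, -1), (1, -1), (1, 0), (2, 0), (3, 0), (3, -1), (4, -1), (5, -1)])
Fold: move[0]->R => RRURRDRR (positions: [(0, 0), (1, 0), (2, 0), (2, 1), (3, 1), (4, 1), (4, 0), (5, 0), (6, 0)])

Answer: (0,0) (1,0) (2,0) (2,1) (3,1) (4,1) (4,0) (5,0) (6,0)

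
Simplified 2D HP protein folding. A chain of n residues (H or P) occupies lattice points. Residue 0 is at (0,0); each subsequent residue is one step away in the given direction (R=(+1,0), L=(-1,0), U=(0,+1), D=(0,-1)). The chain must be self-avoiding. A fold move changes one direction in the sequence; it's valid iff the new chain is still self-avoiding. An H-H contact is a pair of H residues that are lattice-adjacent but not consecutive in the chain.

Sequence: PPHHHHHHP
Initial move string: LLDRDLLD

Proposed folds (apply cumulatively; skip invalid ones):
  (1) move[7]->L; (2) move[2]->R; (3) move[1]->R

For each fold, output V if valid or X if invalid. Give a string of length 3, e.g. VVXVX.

Initial: LLDRDLLD -> [(0, 0), (-1, 0), (-2, 0), (-2, -1), (-1, -1), (-1, -2), (-2, -2), (-3, -2), (-3, -3)]
Fold 1: move[7]->L => LLDRDLLL VALID
Fold 2: move[2]->R => LLRRDLLL INVALID (collision), skipped
Fold 3: move[1]->R => LRDRDLLL INVALID (collision), skipped

Answer: VXX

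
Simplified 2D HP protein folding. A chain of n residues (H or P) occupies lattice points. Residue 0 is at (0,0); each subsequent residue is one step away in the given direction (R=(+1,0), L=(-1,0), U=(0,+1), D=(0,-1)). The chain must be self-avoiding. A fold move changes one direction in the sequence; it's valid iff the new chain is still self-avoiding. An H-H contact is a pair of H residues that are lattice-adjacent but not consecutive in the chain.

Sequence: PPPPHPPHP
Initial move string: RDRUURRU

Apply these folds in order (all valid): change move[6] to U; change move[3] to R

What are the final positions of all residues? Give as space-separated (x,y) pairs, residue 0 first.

Answer: (0,0) (1,0) (1,-1) (2,-1) (3,-1) (3,0) (4,0) (4,1) (4,2)

Derivation:
Initial moves: RDRUURRU
Fold: move[6]->U => RDRUURUU (positions: [(0, 0), (1, 0), (1, -1), (2, -1), (2, 0), (2, 1), (3, 1), (3, 2), (3, 3)])
Fold: move[3]->R => RDRRURUU (positions: [(0, 0), (1, 0), (1, -1), (2, -1), (3, -1), (3, 0), (4, 0), (4, 1), (4, 2)])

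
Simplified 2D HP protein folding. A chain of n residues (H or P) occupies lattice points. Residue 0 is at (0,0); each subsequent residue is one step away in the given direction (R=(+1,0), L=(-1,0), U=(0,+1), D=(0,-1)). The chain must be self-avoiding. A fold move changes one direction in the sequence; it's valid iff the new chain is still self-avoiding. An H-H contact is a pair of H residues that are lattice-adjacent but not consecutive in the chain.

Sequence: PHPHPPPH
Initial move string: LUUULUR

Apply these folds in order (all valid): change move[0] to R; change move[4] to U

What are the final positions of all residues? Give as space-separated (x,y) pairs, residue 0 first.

Initial moves: LUUULUR
Fold: move[0]->R => RUUULUR (positions: [(0, 0), (1, 0), (1, 1), (1, 2), (1, 3), (0, 3), (0, 4), (1, 4)])
Fold: move[4]->U => RUUUUUR (positions: [(0, 0), (1, 0), (1, 1), (1, 2), (1, 3), (1, 4), (1, 5), (2, 5)])

Answer: (0,0) (1,0) (1,1) (1,2) (1,3) (1,4) (1,5) (2,5)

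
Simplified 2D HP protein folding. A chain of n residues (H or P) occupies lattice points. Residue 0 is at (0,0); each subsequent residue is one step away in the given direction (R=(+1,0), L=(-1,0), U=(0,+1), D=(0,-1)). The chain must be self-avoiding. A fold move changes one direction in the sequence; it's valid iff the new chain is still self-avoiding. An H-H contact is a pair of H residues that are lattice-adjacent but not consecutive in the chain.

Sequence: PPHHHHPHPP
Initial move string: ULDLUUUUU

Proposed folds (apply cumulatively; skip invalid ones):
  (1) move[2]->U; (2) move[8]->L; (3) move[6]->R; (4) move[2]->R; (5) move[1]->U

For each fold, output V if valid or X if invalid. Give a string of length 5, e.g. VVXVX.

Answer: VVVXV

Derivation:
Initial: ULDLUUUUU -> [(0, 0), (0, 1), (-1, 1), (-1, 0), (-2, 0), (-2, 1), (-2, 2), (-2, 3), (-2, 4), (-2, 5)]
Fold 1: move[2]->U => ULULUUUUU VALID
Fold 2: move[8]->L => ULULUUUUL VALID
Fold 3: move[6]->R => ULULUURUL VALID
Fold 4: move[2]->R => ULRLUURUL INVALID (collision), skipped
Fold 5: move[1]->U => UUULUURUL VALID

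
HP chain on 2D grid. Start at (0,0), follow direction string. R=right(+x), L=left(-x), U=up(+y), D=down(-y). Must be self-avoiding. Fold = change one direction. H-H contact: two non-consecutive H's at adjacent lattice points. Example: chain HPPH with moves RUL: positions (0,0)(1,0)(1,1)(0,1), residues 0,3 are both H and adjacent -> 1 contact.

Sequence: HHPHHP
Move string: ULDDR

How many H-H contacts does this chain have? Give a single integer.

Answer: 1

Derivation:
Positions: [(0, 0), (0, 1), (-1, 1), (-1, 0), (-1, -1), (0, -1)]
H-H contact: residue 0 @(0,0) - residue 3 @(-1, 0)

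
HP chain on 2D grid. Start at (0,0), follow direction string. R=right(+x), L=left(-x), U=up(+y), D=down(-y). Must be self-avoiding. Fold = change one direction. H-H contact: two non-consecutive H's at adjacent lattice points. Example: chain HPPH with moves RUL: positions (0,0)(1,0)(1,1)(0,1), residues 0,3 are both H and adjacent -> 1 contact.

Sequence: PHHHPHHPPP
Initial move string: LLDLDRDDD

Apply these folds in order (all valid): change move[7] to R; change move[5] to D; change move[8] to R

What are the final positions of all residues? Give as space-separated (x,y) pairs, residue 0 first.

Initial moves: LLDLDRDDD
Fold: move[7]->R => LLDLDRDRD (positions: [(0, 0), (-1, 0), (-2, 0), (-2, -1), (-3, -1), (-3, -2), (-2, -2), (-2, -3), (-1, -3), (-1, -4)])
Fold: move[5]->D => LLDLDDDRD (positions: [(0, 0), (-1, 0), (-2, 0), (-2, -1), (-3, -1), (-3, -2), (-3, -3), (-3, -4), (-2, -4), (-2, -5)])
Fold: move[8]->R => LLDLDDDRR (positions: [(0, 0), (-1, 0), (-2, 0), (-2, -1), (-3, -1), (-3, -2), (-3, -3), (-3, -4), (-2, -4), (-1, -4)])

Answer: (0,0) (-1,0) (-2,0) (-2,-1) (-3,-1) (-3,-2) (-3,-3) (-3,-4) (-2,-4) (-1,-4)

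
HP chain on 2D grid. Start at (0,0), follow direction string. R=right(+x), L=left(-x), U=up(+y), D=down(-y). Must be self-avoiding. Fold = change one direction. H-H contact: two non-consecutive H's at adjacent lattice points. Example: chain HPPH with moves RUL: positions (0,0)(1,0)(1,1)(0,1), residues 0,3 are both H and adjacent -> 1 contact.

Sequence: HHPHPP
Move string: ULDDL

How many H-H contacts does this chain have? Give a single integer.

Positions: [(0, 0), (0, 1), (-1, 1), (-1, 0), (-1, -1), (-2, -1)]
H-H contact: residue 0 @(0,0) - residue 3 @(-1, 0)

Answer: 1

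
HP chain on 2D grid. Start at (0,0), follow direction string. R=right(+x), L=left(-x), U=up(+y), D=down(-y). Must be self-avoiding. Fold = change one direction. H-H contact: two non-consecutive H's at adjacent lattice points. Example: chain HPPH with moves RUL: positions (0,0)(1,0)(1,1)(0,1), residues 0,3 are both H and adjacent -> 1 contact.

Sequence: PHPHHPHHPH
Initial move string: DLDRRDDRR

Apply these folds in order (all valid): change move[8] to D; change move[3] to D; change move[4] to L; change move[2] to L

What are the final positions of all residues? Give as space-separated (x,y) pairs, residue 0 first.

Answer: (0,0) (0,-1) (-1,-1) (-2,-1) (-2,-2) (-3,-2) (-3,-3) (-3,-4) (-2,-4) (-2,-5)

Derivation:
Initial moves: DLDRRDDRR
Fold: move[8]->D => DLDRRDDRD (positions: [(0, 0), (0, -1), (-1, -1), (-1, -2), (0, -2), (1, -2), (1, -3), (1, -4), (2, -4), (2, -5)])
Fold: move[3]->D => DLDDRDDRD (positions: [(0, 0), (0, -1), (-1, -1), (-1, -2), (-1, -3), (0, -3), (0, -4), (0, -5), (1, -5), (1, -6)])
Fold: move[4]->L => DLDDLDDRD (positions: [(0, 0), (0, -1), (-1, -1), (-1, -2), (-1, -3), (-2, -3), (-2, -4), (-2, -5), (-1, -5), (-1, -6)])
Fold: move[2]->L => DLLDLDDRD (positions: [(0, 0), (0, -1), (-1, -1), (-2, -1), (-2, -2), (-3, -2), (-3, -3), (-3, -4), (-2, -4), (-2, -5)])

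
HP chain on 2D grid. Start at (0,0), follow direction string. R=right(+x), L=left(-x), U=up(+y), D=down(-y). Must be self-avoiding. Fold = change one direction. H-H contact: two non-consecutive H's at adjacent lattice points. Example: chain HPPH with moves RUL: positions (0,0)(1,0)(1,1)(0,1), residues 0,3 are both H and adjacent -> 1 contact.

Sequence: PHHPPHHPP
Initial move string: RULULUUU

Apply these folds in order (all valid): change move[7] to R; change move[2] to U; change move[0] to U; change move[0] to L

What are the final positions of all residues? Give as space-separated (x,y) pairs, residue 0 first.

Initial moves: RULULUUU
Fold: move[7]->R => RULULUUR (positions: [(0, 0), (1, 0), (1, 1), (0, 1), (0, 2), (-1, 2), (-1, 3), (-1, 4), (0, 4)])
Fold: move[2]->U => RUUULUUR (positions: [(0, 0), (1, 0), (1, 1), (1, 2), (1, 3), (0, 3), (0, 4), (0, 5), (1, 5)])
Fold: move[0]->U => UUUULUUR (positions: [(0, 0), (0, 1), (0, 2), (0, 3), (0, 4), (-1, 4), (-1, 5), (-1, 6), (0, 6)])
Fold: move[0]->L => LUUULUUR (positions: [(0, 0), (-1, 0), (-1, 1), (-1, 2), (-1, 3), (-2, 3), (-2, 4), (-2, 5), (-1, 5)])

Answer: (0,0) (-1,0) (-1,1) (-1,2) (-1,3) (-2,3) (-2,4) (-2,5) (-1,5)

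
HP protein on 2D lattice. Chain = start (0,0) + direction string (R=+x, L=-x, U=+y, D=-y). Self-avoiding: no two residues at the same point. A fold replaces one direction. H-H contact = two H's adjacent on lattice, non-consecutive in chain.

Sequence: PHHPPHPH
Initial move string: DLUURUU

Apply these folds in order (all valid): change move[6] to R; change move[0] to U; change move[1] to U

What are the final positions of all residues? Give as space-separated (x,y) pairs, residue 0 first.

Answer: (0,0) (0,1) (0,2) (0,3) (0,4) (1,4) (1,5) (2,5)

Derivation:
Initial moves: DLUURUU
Fold: move[6]->R => DLUURUR (positions: [(0, 0), (0, -1), (-1, -1), (-1, 0), (-1, 1), (0, 1), (0, 2), (1, 2)])
Fold: move[0]->U => ULUURUR (positions: [(0, 0), (0, 1), (-1, 1), (-1, 2), (-1, 3), (0, 3), (0, 4), (1, 4)])
Fold: move[1]->U => UUUURUR (positions: [(0, 0), (0, 1), (0, 2), (0, 3), (0, 4), (1, 4), (1, 5), (2, 5)])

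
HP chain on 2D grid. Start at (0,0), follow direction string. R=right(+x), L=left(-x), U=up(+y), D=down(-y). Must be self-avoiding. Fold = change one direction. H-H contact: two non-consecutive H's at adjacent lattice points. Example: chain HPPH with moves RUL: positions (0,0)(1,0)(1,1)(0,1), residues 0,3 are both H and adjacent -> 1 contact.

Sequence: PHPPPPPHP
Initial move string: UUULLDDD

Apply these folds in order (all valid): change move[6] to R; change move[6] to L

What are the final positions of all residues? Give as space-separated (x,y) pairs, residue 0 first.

Initial moves: UUULLDDD
Fold: move[6]->R => UUULLDRD (positions: [(0, 0), (0, 1), (0, 2), (0, 3), (-1, 3), (-2, 3), (-2, 2), (-1, 2), (-1, 1)])
Fold: move[6]->L => UUULLDLD (positions: [(0, 0), (0, 1), (0, 2), (0, 3), (-1, 3), (-2, 3), (-2, 2), (-3, 2), (-3, 1)])

Answer: (0,0) (0,1) (0,2) (0,3) (-1,3) (-2,3) (-2,2) (-3,2) (-3,1)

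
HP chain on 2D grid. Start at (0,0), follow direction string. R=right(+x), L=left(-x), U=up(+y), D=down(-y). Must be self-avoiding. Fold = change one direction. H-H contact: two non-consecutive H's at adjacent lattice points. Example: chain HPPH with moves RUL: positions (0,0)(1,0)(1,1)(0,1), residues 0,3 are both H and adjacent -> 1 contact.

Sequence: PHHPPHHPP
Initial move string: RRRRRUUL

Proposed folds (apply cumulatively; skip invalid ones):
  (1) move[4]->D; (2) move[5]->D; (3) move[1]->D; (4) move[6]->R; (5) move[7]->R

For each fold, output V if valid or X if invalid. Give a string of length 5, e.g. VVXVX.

Initial: RRRRRUUL -> [(0, 0), (1, 0), (2, 0), (3, 0), (4, 0), (5, 0), (5, 1), (5, 2), (4, 2)]
Fold 1: move[4]->D => RRRRDUUL INVALID (collision), skipped
Fold 2: move[5]->D => RRRRRDUL INVALID (collision), skipped
Fold 3: move[1]->D => RDRRRUUL VALID
Fold 4: move[6]->R => RDRRRURL INVALID (collision), skipped
Fold 5: move[7]->R => RDRRRUUR VALID

Answer: XXVXV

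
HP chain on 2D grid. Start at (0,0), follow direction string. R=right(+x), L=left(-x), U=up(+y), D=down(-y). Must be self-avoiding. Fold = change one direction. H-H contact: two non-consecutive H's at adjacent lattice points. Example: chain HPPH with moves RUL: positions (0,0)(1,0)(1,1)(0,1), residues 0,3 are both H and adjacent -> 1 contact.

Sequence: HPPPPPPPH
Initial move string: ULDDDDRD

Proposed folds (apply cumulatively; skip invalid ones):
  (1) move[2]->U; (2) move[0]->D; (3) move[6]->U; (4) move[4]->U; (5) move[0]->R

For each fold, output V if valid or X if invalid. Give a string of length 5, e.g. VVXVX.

Answer: XVXXX

Derivation:
Initial: ULDDDDRD -> [(0, 0), (0, 1), (-1, 1), (-1, 0), (-1, -1), (-1, -2), (-1, -3), (0, -3), (0, -4)]
Fold 1: move[2]->U => ULUDDDRD INVALID (collision), skipped
Fold 2: move[0]->D => DLDDDDRD VALID
Fold 3: move[6]->U => DLDDDDUD INVALID (collision), skipped
Fold 4: move[4]->U => DLDDUDRD INVALID (collision), skipped
Fold 5: move[0]->R => RLDDDDRD INVALID (collision), skipped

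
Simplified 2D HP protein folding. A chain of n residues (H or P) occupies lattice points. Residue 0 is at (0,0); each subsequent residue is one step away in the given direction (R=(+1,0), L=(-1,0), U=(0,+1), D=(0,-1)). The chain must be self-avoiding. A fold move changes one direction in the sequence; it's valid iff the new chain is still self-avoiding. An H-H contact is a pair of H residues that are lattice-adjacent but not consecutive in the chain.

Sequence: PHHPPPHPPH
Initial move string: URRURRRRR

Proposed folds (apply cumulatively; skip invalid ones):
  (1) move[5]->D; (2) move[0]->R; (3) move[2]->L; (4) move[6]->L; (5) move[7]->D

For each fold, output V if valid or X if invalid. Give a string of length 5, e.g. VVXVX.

Answer: VVXXV

Derivation:
Initial: URRURRRRR -> [(0, 0), (0, 1), (1, 1), (2, 1), (2, 2), (3, 2), (4, 2), (5, 2), (6, 2), (7, 2)]
Fold 1: move[5]->D => URRURDRRR VALID
Fold 2: move[0]->R => RRRURDRRR VALID
Fold 3: move[2]->L => RRLURDRRR INVALID (collision), skipped
Fold 4: move[6]->L => RRRURDLRR INVALID (collision), skipped
Fold 5: move[7]->D => RRRURDRDR VALID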